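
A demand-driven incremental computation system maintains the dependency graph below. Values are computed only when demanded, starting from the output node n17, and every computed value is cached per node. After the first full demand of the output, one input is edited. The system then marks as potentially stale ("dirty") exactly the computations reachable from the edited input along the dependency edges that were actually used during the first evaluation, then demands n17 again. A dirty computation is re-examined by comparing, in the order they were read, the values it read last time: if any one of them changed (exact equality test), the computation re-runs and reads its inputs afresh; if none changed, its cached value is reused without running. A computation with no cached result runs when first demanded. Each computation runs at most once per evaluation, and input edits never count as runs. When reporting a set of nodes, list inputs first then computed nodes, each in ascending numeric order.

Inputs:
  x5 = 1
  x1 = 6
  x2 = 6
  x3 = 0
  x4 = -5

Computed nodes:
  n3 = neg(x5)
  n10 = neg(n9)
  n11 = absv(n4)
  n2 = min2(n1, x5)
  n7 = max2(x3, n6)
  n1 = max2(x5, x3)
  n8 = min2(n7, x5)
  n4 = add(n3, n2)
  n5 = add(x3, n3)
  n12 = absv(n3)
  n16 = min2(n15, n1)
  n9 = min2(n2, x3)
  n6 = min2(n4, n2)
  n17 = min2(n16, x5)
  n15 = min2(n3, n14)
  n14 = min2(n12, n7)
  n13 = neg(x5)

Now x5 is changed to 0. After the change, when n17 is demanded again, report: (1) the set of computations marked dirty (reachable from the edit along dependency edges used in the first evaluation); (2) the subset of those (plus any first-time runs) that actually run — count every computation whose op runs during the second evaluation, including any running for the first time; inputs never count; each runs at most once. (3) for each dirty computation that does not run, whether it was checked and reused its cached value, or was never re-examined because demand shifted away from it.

Marked dirty: n1, n2, n3, n4, n6, n7, n12, n14, n15, n16, n17.
Computations that run: n1, n2, n3, n4, n6, n12, n14, n15, n16, n17 — 10 in total.
Checked but reused from cache: n7.
Key observation: the cutoff stops propagation at n7 — its inputs' values are unchanged, so it reuses its cache.

First evaluation (everything demanded from the output):
  n1 = max2(1, 0) = 1
  n2 = min2(1, 1) = 1
  n3 = neg(1) = -1
  n4 = add(-1, 1) = 0
  n6 = min2(0, 1) = 0
  n7 = max2(0, 0) = 0
  n12 = absv(-1) = 1
  n14 = min2(1, 0) = 0
  n15 = min2(-1, 0) = -1
  n16 = min2(-1, 1) = -1
  n17 = min2(-1, 1) = -1

Propagation after the edit:
  n1: runs — x5 1->0; result 0.
  n2: runs — n1 1->0; x5 1->0; result 0.
  n3: runs — x5 1->0; result 0.
  n4: runs — n3 -1->0; n2 1->0; result 0 (same value as before).
  n6: runs — n2 1->0; result 0 (same value as before).
  n7: checked — values it read are unchanged (x3 unchanged, n6 unchanged); reused cached 0 without running.
  n12: runs — n3 -1->0; result 0.
  n14: runs — n12 1->0; result 0 (same value as before).
  n15: runs — n3 -1->0; result 0.
  n16: runs — n15 -1->0; n1 1->0; result 0.
  n17: runs — n16 -1->0; x5 1->0; result 0.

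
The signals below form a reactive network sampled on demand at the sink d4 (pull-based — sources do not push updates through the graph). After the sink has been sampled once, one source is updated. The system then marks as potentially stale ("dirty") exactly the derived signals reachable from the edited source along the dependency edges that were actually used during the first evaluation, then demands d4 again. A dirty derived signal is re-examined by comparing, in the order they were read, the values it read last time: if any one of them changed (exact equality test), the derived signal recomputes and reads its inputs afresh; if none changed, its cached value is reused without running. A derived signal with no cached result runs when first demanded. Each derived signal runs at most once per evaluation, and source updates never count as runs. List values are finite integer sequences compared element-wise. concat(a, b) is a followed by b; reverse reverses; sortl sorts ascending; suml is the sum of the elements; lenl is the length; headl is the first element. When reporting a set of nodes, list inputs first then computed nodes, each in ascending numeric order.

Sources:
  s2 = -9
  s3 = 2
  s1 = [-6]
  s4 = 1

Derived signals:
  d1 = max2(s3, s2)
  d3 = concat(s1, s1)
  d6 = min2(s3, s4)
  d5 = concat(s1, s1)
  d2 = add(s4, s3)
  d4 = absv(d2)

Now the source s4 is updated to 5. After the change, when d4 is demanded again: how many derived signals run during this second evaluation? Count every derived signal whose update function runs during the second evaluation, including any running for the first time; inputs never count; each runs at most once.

Initial pass — values computed on the first demand:
  d2 = add(1, 2) = 3
  d4 = absv(3) = 3

Second demand — change propagation:
  d2: re-runs because s4 1->5; new result 7.
  d4: re-runs because d2 3->7; new result 7.

Run set: d2, d4 (2 run).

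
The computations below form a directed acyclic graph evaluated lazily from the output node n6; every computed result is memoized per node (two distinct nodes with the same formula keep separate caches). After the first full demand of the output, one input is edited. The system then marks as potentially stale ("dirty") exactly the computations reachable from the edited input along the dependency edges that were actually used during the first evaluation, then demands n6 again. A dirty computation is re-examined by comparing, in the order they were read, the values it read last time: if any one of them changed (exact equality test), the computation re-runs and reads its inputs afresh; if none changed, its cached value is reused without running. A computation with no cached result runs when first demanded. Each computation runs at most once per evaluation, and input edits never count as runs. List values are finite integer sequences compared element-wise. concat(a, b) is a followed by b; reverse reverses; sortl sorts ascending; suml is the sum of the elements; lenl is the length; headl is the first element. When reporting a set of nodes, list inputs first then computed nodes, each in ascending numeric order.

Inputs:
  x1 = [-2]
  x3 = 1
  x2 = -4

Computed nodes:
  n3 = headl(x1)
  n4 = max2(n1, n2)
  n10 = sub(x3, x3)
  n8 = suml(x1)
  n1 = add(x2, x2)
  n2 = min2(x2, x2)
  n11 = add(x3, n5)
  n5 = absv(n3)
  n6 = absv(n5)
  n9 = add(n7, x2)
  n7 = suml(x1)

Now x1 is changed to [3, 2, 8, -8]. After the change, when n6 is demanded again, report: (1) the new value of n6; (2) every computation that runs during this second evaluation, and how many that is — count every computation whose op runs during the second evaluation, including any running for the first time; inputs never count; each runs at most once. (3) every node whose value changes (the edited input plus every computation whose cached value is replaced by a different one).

First demand of the output computes:
  n3 = headl([-2]) = -2
  n5 = absv(-2) = 2
  n6 = absv(2) = 2

After the edit, cleaning proceeds:
  n3: a read changed (x1 [-2]->[3, 2, 8, -8]) — executes, giving 3.
  n5: a read changed (n3 -2->3) — executes, giving 3.
  n6: a read changed (n5 2->3) — executes, giving 3.

Demanding n6 again yields 3.
3 computations run: n3, n5, n6.
The nodes whose values change: x1, n3, n5, n6.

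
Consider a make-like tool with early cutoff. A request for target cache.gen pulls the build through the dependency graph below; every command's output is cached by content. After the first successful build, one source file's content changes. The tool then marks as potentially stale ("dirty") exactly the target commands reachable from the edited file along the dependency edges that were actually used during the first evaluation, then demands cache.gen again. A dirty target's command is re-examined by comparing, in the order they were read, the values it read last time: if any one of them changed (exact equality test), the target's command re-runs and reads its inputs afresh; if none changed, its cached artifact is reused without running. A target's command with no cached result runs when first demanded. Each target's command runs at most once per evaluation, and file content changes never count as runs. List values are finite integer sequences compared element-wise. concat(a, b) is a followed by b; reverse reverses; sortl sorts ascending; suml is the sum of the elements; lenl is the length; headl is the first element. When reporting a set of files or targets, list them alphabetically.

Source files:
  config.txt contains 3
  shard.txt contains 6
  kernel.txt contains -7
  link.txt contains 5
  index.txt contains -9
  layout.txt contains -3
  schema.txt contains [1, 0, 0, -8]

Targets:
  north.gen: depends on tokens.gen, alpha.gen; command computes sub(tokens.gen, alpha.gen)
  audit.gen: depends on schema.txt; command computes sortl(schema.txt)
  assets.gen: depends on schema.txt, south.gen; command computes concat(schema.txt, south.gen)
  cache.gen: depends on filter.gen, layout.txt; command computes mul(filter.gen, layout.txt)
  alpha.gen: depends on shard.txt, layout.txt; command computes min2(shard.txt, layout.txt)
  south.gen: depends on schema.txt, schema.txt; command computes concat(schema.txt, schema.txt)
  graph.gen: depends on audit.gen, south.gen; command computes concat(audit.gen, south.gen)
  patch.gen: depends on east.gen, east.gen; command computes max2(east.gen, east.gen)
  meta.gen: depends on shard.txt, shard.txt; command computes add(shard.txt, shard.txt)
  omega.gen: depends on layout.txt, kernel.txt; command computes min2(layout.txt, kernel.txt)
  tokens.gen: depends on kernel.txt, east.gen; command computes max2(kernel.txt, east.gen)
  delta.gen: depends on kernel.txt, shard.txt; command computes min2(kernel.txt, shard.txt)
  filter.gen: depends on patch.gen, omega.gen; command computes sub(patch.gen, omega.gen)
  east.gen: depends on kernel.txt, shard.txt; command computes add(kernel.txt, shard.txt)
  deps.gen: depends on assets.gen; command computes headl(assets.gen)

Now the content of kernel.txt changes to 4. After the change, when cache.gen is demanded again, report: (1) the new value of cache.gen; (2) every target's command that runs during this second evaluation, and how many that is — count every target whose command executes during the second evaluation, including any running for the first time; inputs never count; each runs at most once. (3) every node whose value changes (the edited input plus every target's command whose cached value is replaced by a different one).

Demanding cache.gen again yields -39.
5 target commands run: cache.gen, east.gen, filter.gen, omega.gen, patch.gen.
The nodes whose values change: cache.gen, east.gen, filter.gen, kernel.txt, omega.gen, patch.gen.

First demand of the output computes:
  east.gen = add(-7, 6) = -1
  omega.gen = min2(-3, -7) = -7
  patch.gen = max2(-1, -1) = -1
  filter.gen = sub(-1, -7) = 6
  cache.gen = mul(6, -3) = -18

After the edit, cleaning proceeds:
  east.gen: a read changed (kernel.txt -7->4) — executes, giving 10.
  omega.gen: a read changed (kernel.txt -7->4) — executes, giving -3.
  patch.gen: a read changed (east.gen -1->10; east.gen -1->10) — executes, giving 10.
  filter.gen: a read changed (patch.gen -1->10; omega.gen -7->-3) — executes, giving 13.
  cache.gen: a read changed (filter.gen 6->13) — executes, giving -39.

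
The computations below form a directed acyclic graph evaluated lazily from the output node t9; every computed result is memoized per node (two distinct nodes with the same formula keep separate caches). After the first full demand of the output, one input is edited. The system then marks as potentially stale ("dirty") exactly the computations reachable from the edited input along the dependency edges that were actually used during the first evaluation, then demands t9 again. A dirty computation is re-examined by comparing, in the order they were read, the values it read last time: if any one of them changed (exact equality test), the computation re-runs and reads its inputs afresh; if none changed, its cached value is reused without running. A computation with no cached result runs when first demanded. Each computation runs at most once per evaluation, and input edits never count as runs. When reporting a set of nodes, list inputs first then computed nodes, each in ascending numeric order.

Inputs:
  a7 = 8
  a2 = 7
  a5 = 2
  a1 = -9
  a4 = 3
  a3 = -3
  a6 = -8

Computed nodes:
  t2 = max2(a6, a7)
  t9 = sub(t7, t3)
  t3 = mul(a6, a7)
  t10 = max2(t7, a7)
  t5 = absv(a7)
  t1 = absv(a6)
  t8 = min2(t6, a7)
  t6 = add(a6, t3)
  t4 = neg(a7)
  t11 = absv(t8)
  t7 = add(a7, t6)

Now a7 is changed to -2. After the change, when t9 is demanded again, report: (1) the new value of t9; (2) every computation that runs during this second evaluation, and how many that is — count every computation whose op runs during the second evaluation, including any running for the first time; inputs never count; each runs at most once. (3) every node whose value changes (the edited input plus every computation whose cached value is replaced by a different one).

First demand of the output computes:
  t3 = mul(-8, 8) = -64
  t6 = add(-8, -64) = -72
  t7 = add(8, -72) = -64
  t9 = sub(-64, -64) = 0

After the edit, cleaning proceeds:
  t3: a read changed (a7 8->-2) — executes, giving 16.
  t6: a read changed (t3 -64->16) — executes, giving 8.
  t7: a read changed (a7 8->-2; t6 -72->8) — executes, giving 6.
  t9: a read changed (t7 -64->6; t3 -64->16) — executes, giving -10.

Demanding t9 again yields -10.
4 computations run: t3, t6, t7, t9.
The nodes whose values change: a7, t3, t6, t7, t9.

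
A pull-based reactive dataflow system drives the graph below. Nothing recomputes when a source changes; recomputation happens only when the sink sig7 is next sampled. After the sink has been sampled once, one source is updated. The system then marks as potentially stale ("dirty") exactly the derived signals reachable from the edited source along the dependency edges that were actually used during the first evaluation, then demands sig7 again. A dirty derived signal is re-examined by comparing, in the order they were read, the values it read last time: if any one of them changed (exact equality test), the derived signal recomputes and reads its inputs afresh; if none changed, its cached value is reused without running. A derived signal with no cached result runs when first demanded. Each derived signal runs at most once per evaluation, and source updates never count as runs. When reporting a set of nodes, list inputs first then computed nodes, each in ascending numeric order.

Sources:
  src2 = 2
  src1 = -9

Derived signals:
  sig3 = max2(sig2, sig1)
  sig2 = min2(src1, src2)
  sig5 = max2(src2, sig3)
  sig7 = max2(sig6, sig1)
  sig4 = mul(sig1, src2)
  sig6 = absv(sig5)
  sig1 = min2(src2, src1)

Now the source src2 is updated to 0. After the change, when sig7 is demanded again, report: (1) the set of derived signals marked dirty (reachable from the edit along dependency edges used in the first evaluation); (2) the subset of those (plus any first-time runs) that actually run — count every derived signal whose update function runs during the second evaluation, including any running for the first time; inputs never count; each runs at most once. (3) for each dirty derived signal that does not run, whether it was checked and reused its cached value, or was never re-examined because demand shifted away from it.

First evaluation (everything demanded from the output):
  sig1 = min2(2, -9) = -9
  sig2 = min2(-9, 2) = -9
  sig3 = max2(-9, -9) = -9
  sig5 = max2(2, -9) = 2
  sig6 = absv(2) = 2
  sig7 = max2(2, -9) = 2

Propagation after the edit:
  sig1: runs — src2 2->0; result -9 (same value as before).
  sig2: runs — src2 2->0; result -9 (same value as before).
  sig3: checked — values it read are unchanged (sig2 unchanged, sig1 unchanged); reused cached -9 without running.
  sig5: runs — src2 2->0; result 0.
  sig6: runs — sig5 2->0; result 0.
  sig7: runs — sig6 2->0; result 0.

Key observation: the cutoff stops propagation at sig3 — its inputs' values are unchanged, so it reuses its cache.

Marked dirty: sig1, sig2, sig3, sig5, sig6, sig7.
Derived signals that run: sig1, sig2, sig5, sig6, sig7 — 5 in total.
Checked but reused from cache: sig3.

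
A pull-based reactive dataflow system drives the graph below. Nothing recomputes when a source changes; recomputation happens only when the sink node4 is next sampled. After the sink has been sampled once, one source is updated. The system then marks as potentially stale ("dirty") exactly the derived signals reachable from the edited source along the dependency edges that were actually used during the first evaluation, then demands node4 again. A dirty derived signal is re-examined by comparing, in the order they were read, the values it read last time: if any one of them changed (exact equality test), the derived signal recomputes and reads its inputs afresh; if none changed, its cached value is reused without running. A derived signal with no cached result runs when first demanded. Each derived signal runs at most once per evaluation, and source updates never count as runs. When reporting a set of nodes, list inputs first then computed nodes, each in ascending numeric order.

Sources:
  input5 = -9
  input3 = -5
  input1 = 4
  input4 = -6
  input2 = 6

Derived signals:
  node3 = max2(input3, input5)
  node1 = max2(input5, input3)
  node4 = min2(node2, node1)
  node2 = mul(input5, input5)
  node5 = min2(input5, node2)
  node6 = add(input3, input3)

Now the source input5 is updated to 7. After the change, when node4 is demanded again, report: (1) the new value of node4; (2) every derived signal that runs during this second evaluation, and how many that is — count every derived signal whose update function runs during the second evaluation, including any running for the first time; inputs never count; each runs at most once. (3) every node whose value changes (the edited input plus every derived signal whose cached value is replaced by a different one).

New value of node4: 7.
Derived signals that run: node1, node2, node4 — 3 in total.
Values that change: input5, node1, node2, node4.

First evaluation (everything demanded from the output):
  node1 = max2(-9, -5) = -5
  node2 = mul(-9, -9) = 81
  node4 = min2(81, -5) = -5

Propagation after the edit:
  node1: runs — input5 -9->7; result 7.
  node2: runs — input5 -9->7; input5 -9->7; result 49.
  node4: runs — node2 81->49; node1 -5->7; result 7.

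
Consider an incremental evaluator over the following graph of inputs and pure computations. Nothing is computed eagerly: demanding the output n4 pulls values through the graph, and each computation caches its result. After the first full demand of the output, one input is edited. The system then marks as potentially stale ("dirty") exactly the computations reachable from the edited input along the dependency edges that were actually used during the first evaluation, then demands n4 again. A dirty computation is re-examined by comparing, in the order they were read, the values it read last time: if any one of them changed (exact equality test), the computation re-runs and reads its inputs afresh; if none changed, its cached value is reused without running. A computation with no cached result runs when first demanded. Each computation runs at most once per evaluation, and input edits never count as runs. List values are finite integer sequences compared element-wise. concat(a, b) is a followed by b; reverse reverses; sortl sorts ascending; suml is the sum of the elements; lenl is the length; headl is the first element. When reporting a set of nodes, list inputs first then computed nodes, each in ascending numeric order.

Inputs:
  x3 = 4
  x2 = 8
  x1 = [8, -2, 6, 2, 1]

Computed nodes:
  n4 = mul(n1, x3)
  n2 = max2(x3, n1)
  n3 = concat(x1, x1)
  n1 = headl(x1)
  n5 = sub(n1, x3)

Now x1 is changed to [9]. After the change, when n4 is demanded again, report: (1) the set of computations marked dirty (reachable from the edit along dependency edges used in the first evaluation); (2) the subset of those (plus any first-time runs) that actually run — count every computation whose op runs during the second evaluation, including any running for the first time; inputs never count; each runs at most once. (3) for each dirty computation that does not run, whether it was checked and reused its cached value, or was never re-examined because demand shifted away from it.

Initial pass — values computed on the first demand:
  n1 = headl([8, -2, 6, 2, 1]) = 8
  n4 = mul(8, 4) = 32

Second demand — change propagation:
  n1: re-runs because x1 [8, -2, 6, 2, 1]->[9]; new result 9.
  n4: re-runs because n1 8->9; new result 36.

Dirty set: n1, n4.
Run set: n1, n4 (2 run).
All dirty computations ended up running.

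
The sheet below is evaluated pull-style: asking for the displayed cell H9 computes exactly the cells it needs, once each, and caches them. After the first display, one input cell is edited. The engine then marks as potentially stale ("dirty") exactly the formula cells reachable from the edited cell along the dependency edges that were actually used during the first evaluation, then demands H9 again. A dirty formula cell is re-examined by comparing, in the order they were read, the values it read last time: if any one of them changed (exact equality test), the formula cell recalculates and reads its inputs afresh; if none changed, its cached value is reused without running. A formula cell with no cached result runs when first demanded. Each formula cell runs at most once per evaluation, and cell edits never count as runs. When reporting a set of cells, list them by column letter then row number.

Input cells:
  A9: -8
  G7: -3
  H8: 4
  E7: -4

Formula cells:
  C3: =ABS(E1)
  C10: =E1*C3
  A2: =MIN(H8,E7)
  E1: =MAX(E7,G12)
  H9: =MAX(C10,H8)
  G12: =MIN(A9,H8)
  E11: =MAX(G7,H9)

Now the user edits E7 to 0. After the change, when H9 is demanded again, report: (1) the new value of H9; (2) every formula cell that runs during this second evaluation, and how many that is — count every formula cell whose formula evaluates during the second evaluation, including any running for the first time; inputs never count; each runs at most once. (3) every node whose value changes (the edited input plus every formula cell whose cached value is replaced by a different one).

First demand of the output computes:
  G12 = MIN(-8, 4) = -8
  E1 = MAX(-4, -8) = -4
  C3 = ABS(-4) = 4
  C10 = -4 * 4 = -16
  H9 = MAX(-16, 4) = 4

After the edit, cleaning proceeds:
  E1: a read changed (E7 -4->0) — executes, giving 0.
  C3: a read changed (E1 -4->0) — executes, giving 0.
  C10: a read changed (E1 -4->0; C3 4->0) — executes, giving 0.
  H9: a read changed (C10 -16->0) — executes, giving 4 — identical to its old value.

Demanding H9 again yields 4.
4 formula cells run: C3, C10, E1, H9.
The nodes whose values change: C3, C10, E1, E7.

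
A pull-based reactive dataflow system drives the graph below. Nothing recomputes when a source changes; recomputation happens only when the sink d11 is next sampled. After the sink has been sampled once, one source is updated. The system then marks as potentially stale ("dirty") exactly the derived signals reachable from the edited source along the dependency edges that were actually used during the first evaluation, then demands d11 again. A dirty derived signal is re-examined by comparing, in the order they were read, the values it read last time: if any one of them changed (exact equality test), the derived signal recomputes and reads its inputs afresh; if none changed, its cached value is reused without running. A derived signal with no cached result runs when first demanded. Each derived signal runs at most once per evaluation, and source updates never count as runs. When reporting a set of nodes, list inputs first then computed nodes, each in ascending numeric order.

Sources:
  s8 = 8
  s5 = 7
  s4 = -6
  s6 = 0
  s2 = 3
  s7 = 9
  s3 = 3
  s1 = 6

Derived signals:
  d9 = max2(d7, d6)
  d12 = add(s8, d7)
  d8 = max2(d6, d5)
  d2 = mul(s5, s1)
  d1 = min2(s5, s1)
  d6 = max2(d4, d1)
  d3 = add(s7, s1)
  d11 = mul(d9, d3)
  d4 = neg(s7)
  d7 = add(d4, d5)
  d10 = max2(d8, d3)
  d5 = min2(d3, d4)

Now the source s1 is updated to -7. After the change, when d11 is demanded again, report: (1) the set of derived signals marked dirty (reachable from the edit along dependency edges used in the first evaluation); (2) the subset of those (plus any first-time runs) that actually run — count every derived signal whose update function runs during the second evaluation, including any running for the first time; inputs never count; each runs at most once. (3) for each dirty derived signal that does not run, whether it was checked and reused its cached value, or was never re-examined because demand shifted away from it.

Marked dirty: d1, d3, d5, d6, d7, d9, d11.
Derived signals that run: d1, d3, d5, d6, d9, d11 — 6 in total.
Checked but reused from cache: d7.
Key observation: the cutoff stops propagation at d7 — its inputs' values are unchanged, so it reuses its cache.

First evaluation (everything demanded from the output):
  d1 = min2(7, 6) = 6
  d3 = add(9, 6) = 15
  d4 = neg(9) = -9
  d5 = min2(15, -9) = -9
  d6 = max2(-9, 6) = 6
  d7 = add(-9, -9) = -18
  d9 = max2(-18, 6) = 6
  d11 = mul(6, 15) = 90

Propagation after the edit:
  d1: runs — s1 6->-7; result -7.
  d3: runs — s1 6->-7; result 2.
  d5: runs — d3 15->2; result -9 (same value as before).
  d6: runs — d1 6->-7; result -7.
  d7: checked — values it read are unchanged (d4 unchanged, d5 unchanged); reused cached -18 without running.
  d9: runs — d6 6->-7; result -7.
  d11: runs — d9 6->-7; d3 15->2; result -14.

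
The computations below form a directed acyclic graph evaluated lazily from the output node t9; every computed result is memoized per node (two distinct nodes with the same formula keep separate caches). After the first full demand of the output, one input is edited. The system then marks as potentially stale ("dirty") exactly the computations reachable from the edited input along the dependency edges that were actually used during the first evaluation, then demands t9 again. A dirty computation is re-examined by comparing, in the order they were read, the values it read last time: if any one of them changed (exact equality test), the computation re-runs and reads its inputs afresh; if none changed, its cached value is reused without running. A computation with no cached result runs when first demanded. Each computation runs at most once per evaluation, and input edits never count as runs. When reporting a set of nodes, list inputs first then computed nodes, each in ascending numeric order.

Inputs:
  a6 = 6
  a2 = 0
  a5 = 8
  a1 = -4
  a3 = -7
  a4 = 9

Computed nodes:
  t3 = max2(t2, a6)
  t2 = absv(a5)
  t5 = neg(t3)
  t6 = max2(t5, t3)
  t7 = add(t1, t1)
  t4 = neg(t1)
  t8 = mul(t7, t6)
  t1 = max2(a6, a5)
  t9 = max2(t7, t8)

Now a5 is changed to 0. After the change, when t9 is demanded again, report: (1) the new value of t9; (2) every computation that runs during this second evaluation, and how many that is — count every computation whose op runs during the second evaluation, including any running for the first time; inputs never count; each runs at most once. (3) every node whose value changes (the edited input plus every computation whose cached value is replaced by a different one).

First demand of the output computes:
  t1 = max2(6, 8) = 8
  t2 = absv(8) = 8
  t3 = max2(8, 6) = 8
  t5 = neg(8) = -8
  t6 = max2(-8, 8) = 8
  t7 = add(8, 8) = 16
  t8 = mul(16, 8) = 128
  t9 = max2(16, 128) = 128

After the edit, cleaning proceeds:
  t1: a read changed (a5 8->0) — executes, giving 6.
  t2: a read changed (a5 8->0) — executes, giving 0.
  t3: a read changed (t2 8->0) — executes, giving 6.
  t5: a read changed (t3 8->6) — executes, giving -6.
  t6: a read changed (t5 -8->-6; t3 8->6) — executes, giving 6.
  t7: a read changed (t1 8->6; t1 8->6) — executes, giving 12.
  t8: a read changed (t7 16->12; t6 8->6) — executes, giving 72.
  t9: a read changed (t7 16->12; t8 128->72) — executes, giving 72.

Demanding t9 again yields 72.
8 computations run: t1, t2, t3, t5, t6, t7, t8, t9.
The nodes whose values change: a5, t1, t2, t3, t5, t6, t7, t8, t9.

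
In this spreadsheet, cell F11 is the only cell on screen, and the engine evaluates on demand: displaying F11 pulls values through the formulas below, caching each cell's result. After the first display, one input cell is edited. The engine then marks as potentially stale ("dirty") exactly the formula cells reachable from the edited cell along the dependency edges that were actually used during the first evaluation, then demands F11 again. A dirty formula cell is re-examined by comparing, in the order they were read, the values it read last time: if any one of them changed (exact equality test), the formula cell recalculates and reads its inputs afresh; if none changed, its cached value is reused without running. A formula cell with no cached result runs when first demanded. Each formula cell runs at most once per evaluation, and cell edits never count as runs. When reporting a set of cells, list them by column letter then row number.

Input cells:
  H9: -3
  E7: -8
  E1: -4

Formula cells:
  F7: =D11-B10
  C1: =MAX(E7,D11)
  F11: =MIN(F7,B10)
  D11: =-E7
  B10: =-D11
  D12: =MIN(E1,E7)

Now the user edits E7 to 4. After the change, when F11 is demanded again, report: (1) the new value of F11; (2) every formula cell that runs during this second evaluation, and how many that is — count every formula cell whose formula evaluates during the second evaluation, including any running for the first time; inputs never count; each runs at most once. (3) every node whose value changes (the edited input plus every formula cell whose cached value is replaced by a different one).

F11 now evaluates to -8.
Run set: B10, D11, F7, F11 (4 run).
Changed values: B10, D11, E7, F7.

Initial pass — values computed on the first demand:
  D11 = -(-8) = 8
  B10 = -(8) = -8
  F7 = 8 - -8 = 16
  F11 = MIN(16, -8) = -8

Second demand — change propagation:
  D11: re-runs because E7 -8->4; new result -4.
  B10: re-runs because D11 8->-4; new result 4.
  F7: re-runs because D11 8->-4; B10 -8->4; new result -8.
  F11: re-runs because F7 16->-8; B10 -8->4; new result -8 (unchanged).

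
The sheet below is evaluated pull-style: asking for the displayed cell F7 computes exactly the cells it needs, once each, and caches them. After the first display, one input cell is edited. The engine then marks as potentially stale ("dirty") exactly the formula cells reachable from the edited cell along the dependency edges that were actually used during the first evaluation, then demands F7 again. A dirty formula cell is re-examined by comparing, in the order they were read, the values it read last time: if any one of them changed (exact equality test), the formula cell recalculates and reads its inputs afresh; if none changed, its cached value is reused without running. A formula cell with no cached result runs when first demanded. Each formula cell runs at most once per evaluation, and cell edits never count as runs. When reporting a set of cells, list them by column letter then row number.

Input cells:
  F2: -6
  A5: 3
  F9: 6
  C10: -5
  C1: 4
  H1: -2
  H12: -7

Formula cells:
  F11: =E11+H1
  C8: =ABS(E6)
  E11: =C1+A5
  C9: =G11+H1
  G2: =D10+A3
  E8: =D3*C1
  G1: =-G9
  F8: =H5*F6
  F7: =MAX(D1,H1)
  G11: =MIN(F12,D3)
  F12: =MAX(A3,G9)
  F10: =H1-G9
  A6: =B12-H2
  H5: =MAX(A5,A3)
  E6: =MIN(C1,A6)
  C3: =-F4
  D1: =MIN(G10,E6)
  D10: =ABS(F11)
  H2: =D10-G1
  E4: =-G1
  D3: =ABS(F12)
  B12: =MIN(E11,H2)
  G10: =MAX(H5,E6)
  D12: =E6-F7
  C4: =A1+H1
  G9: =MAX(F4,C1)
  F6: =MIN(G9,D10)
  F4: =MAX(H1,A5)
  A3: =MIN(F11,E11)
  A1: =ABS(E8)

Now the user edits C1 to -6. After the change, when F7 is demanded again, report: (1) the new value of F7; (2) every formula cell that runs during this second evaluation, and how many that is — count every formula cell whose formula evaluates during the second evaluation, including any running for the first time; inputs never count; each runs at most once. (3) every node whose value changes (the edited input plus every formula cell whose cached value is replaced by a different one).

First demand of the output computes:
  E11 = 4 + 3 = 7
  F4 = MAX(-2, 3) = 3
  F11 = 7 + -2 = 5
  A3 = MIN(5, 7) = 5
  D10 = ABS(5) = 5
  G9 = MAX(3, 4) = 4
  G1 = -(4) = -4
  H2 = 5 - -4 = 9
  B12 = MIN(7, 9) = 7
  A6 = 7 - 9 = -2
  E6 = MIN(4, -2) = -2
  H5 = MAX(3, 5) = 5
  G10 = MAX(5, -2) = 5
  D1 = MIN(5, -2) = -2
  F7 = MAX(-2, -2) = -2

After the edit, cleaning proceeds:
  E11: a read changed (C1 4->-6) — executes, giving -3.
  F11: a read changed (E11 7->-3) — executes, giving -5.
  A3: a read changed (F11 5->-5; E11 7->-3) — executes, giving -5.
  D10: a read changed (F11 5->-5) — executes, giving 5 — identical to its old value.
  G9: a read changed (C1 4->-6) — executes, giving 3.
  G1: a read changed (G9 4->3) — executes, giving -3.
  H2: a read changed (G1 -4->-3) — executes, giving 8.
  B12: a read changed (E11 7->-3; H2 9->8) — executes, giving -3.
  A6: a read changed (B12 7->-3; H2 9->8) — executes, giving -11.
  E6: a read changed (C1 4->-6; A6 -2->-11) — executes, giving -11.
  H5: a read changed (A3 5->-5) — executes, giving 3.
  G10: a read changed (H5 5->3; E6 -2->-11) — executes, giving 3.
  D1: a read changed (G10 5->3; E6 -2->-11) — executes, giving -11.
  F7: a read changed (D1 -2->-11) — executes, giving -2 — identical to its old value.

Demanding F7 again yields -2.
14 formula cells run: A3, A6, B12, D1, D10, E6, E11, F7, F11, G1, G9, G10, H2, H5.
The nodes whose values change: A3, A6, B12, C1, D1, E6, E11, F11, G1, G9, G10, H2, H5.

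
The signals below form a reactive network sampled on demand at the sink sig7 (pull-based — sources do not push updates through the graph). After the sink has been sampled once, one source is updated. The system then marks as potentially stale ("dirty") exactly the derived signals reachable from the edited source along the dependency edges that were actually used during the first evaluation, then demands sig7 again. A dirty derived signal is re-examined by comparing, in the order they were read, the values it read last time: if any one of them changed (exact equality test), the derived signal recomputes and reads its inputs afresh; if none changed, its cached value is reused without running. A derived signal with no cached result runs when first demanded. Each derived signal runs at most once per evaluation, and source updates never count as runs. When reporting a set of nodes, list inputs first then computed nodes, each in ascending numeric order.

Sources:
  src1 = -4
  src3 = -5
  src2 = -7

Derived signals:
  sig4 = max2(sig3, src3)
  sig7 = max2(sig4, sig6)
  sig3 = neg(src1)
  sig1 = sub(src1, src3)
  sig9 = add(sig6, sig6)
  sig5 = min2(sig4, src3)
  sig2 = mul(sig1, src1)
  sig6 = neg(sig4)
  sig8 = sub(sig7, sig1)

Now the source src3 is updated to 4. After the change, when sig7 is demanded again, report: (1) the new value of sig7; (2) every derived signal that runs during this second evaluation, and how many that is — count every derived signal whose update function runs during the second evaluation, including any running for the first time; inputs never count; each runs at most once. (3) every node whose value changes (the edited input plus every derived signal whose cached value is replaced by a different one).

Initial pass — values computed on the first demand:
  sig3 = neg(-4) = 4
  sig4 = max2(4, -5) = 4
  sig6 = neg(4) = -4
  sig7 = max2(4, -4) = 4

Second demand — change propagation:
  sig4: re-runs because src3 -5->4; new result 4 (unchanged).
  sig6: re-examined; everything it read last time is the same (sig4 unchanged) — cache -4 kept, no run.
  sig7: re-examined; everything it read last time is the same (sig4 unchanged, sig6 unchanged) — cache 4 kept, no run.

The important point: sig4 recomputes to an identical value, and the output ends up unchanged.

sig7 now evaluates to 4.
Run set: sig4 (1 run).
Changed values: src3.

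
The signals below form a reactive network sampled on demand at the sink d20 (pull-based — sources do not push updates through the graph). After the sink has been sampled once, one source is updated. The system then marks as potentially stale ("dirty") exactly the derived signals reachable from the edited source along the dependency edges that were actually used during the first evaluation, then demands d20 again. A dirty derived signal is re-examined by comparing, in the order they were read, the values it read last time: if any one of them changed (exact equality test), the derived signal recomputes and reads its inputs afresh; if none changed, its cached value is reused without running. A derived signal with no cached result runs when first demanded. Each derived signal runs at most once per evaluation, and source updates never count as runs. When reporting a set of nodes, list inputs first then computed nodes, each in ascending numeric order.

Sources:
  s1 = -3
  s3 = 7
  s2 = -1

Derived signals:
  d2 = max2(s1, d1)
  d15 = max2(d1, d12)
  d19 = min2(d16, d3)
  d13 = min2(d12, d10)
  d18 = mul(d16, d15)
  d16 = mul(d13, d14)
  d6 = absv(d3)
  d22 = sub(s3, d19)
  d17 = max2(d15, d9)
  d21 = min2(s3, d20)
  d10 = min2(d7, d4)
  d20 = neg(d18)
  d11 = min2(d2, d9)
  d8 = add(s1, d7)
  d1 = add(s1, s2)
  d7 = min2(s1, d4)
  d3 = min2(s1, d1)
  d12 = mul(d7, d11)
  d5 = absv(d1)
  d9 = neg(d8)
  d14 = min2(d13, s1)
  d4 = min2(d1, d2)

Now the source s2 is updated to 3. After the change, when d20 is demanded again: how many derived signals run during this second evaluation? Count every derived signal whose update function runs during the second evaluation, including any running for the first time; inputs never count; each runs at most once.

Initial pass — values computed on the first demand:
  d1 = add(-3, -1) = -4
  d2 = max2(-3, -4) = -3
  d4 = min2(-4, -3) = -4
  d7 = min2(-3, -4) = -4
  d8 = add(-3, -4) = -7
  d9 = neg(-7) = 7
  d10 = min2(-4, -4) = -4
  d11 = min2(-3, 7) = -3
  d12 = mul(-4, -3) = 12
  d13 = min2(12, -4) = -4
  d14 = min2(-4, -3) = -4
  d15 = max2(-4, 12) = 12
  d16 = mul(-4, -4) = 16
  d18 = mul(16, 12) = 192
  d20 = neg(192) = -192

Second demand — change propagation:
  d1: re-runs because s2 -1->3; new result 0.
  d2: re-runs because d1 -4->0; new result 0.
  d4: re-runs because d1 -4->0; d2 -3->0; new result 0.
  d7: re-runs because d4 -4->0; new result -3.
  d8: re-runs because d7 -4->-3; new result -6.
  d9: re-runs because d8 -7->-6; new result 6.
  d10: re-runs because d7 -4->-3; d4 -4->0; new result -3.
  d11: re-runs because d2 -3->0; d9 7->6; new result 0.
  d12: re-runs because d7 -4->-3; d11 -3->0; new result 0.
  d13: re-runs because d12 12->0; d10 -4->-3; new result -3.
  d14: re-runs because d13 -4->-3; new result -3.
  d15: re-runs because d1 -4->0; d12 12->0; new result 0.
  d16: re-runs because d13 -4->-3; d14 -4->-3; new result 9.
  d18: re-runs because d16 16->9; d15 12->0; new result 0.
  d20: re-runs because d18 192->0; new result 0.

Run set: d1, d2, d4, d7, d8, d9, d10, d11, d12, d13, d14, d15, d16, d18, d20 (15 run).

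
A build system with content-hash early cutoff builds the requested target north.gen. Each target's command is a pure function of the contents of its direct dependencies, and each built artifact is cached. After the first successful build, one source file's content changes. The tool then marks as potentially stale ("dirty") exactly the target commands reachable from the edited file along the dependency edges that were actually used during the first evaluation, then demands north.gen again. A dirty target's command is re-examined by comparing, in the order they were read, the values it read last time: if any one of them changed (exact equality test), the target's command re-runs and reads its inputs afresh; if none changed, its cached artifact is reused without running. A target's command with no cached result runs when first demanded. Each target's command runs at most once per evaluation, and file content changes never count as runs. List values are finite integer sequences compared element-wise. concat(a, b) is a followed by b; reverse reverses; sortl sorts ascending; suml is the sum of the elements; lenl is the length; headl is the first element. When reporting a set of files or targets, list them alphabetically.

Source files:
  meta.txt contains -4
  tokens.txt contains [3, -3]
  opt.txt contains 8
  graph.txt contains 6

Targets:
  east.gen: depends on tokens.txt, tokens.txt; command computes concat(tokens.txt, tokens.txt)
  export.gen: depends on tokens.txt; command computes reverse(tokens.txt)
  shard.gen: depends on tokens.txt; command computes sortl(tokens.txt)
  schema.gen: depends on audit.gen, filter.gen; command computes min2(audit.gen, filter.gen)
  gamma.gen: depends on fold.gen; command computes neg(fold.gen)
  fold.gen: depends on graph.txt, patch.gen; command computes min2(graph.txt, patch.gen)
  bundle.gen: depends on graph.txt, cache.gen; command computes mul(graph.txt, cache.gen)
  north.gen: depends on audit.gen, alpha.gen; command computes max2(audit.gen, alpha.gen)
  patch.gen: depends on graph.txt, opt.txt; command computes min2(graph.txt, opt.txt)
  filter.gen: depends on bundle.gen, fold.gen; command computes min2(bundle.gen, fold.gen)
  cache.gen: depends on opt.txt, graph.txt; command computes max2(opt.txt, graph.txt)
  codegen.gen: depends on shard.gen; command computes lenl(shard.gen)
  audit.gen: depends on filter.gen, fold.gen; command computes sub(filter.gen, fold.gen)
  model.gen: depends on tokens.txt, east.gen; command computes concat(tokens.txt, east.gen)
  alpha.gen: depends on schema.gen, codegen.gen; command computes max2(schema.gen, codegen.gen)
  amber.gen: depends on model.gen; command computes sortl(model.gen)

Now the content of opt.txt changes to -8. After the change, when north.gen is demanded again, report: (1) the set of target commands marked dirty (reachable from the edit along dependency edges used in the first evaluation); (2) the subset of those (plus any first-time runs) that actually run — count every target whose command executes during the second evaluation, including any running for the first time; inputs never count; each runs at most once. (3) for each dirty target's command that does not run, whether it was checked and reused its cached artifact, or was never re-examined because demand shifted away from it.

First evaluation (everything demanded from the output):
  cache.gen = max2(8, 6) = 8
  bundle.gen = mul(6, 8) = 48
  patch.gen = min2(6, 8) = 6
  fold.gen = min2(6, 6) = 6
  filter.gen = min2(48, 6) = 6
  audit.gen = sub(6, 6) = 0
  schema.gen = min2(0, 6) = 0
  shard.gen = sortl([3, -3]) = [-3, 3]
  codegen.gen = lenl([-3, 3]) = 2
  alpha.gen = max2(0, 2) = 2
  north.gen = max2(0, 2) = 2

Propagation after the edit:
  cache.gen: runs — opt.txt 8->-8; result 6.
  bundle.gen: runs — cache.gen 8->6; result 36.
  patch.gen: runs — opt.txt 8->-8; result -8.
  fold.gen: runs — patch.gen 6->-8; result -8.
  filter.gen: runs — bundle.gen 48->36; fold.gen 6->-8; result -8.
  audit.gen: runs — filter.gen 6->-8; fold.gen 6->-8; result 0 (same value as before).
  schema.gen: runs — filter.gen 6->-8; result -8.
  alpha.gen: runs — schema.gen 0->-8; result 2 (same value as before).
  north.gen: checked — values it read are unchanged (audit.gen unchanged, alpha.gen unchanged); reused cached 2 without running.

Key observation: the cutoff stops propagation at north.gen — its inputs' values are unchanged, so it reuses its cache.

Marked dirty: alpha.gen, audit.gen, bundle.gen, cache.gen, filter.gen, fold.gen, north.gen, patch.gen, schema.gen.
Target commands that run: alpha.gen, audit.gen, bundle.gen, cache.gen, filter.gen, fold.gen, patch.gen, schema.gen — 8 in total.
Checked but reused from cache: north.gen.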